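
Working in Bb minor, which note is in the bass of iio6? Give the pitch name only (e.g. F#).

Eb

iio in Bb minor has root C; the chord is C-Eb-Gb.
The figure 6 means first inversion — the third is in the bass.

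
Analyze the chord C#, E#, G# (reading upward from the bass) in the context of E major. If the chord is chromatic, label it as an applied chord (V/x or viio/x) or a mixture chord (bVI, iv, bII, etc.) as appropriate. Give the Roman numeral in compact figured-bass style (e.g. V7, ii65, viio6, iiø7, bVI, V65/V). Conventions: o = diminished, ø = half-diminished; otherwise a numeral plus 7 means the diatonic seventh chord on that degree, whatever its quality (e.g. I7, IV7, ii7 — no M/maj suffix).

V/ii

The pitches C#-E#-G# form a major triad rooted on C#.
C# is not a diatonic chord root with this quality in E major, but it lies a perfect fifth above F# (ii), so the chord functions as an applied dominant of ii.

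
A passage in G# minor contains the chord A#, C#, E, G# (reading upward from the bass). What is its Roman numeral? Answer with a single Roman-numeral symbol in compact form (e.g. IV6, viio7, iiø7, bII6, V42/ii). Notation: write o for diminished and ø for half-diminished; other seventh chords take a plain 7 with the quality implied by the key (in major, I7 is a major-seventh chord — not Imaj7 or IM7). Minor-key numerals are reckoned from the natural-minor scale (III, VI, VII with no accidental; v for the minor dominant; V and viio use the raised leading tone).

iiø7

Stacked in thirds the chord is A#-C#-E-G#: a half-diminished seventh chord on A#.
A# is scale degree 2 in G# minor, and a half-diminished seventh chord on that degree is written iiø7.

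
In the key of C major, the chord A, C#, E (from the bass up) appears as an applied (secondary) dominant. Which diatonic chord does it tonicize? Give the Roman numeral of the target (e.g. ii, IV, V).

ii

The chord is a major triad on A.
A dominant resolves down a perfect fifth: A → D. In C major, D is scale degree 2, i.e. ii.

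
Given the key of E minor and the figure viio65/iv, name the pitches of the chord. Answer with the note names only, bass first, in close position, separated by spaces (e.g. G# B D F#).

B D F G#

The slash marks an applied leading-tone chord: viio of iv. In E minor, iv is A, so the leading tone to it is G#, a half step below.
Building a fully diminished seventh chord on G# gives G#-B-D-F.
The figured bass 65 indicates first inversion, placing the third (B) in the bass: B-D-F-G#.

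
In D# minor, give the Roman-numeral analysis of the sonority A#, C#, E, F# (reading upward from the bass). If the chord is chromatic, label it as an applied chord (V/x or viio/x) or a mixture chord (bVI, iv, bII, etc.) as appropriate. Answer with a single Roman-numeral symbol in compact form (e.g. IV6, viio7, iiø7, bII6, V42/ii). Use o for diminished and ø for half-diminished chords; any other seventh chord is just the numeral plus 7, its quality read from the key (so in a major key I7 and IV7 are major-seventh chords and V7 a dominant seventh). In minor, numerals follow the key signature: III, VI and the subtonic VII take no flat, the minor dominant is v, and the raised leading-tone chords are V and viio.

V65/VI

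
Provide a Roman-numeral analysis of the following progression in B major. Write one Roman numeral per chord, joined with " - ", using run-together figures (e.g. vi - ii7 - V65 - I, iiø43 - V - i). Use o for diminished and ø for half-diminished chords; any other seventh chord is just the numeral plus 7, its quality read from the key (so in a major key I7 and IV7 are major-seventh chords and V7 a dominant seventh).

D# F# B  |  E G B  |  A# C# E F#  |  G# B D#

I6 - iv - V65 - vi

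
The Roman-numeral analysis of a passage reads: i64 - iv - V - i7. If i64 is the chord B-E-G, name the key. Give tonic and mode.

E minor

The chord Em/B is a minor triad rooted on E; its label is i64.
If E is scale degree 1 and the mode makes that degree carry a minor triad, the tonic is E and the mode is minor.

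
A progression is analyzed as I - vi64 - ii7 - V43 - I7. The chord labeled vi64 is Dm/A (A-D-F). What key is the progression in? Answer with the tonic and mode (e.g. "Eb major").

F major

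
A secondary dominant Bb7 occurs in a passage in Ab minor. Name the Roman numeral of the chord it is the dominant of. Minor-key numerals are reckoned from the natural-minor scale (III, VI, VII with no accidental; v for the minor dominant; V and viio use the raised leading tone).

The chord is a dominant seventh chord on Bb.
A dominant resolves down a perfect fifth: Bb → Eb. In Ab minor, Eb is scale degree 5, i.e. V.

V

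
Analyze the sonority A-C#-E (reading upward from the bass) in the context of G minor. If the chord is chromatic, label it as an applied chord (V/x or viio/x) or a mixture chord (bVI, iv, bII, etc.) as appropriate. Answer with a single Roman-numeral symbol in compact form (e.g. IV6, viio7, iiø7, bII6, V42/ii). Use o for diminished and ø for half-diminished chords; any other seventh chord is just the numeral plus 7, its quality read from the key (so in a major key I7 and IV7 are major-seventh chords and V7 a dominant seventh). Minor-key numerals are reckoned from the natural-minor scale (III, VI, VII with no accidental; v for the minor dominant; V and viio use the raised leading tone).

Stacked in thirds the chord is A-C#-E: a major triad on A.
A is not a diatonic chord root with this quality in G minor, but it lies a perfect fifth above D (V), so the chord functions as an applied dominant of V.

V/V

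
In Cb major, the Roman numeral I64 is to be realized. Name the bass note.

Gb

I in Cb major has root Cb; the chord is Cb-Eb-Gb.
The figure 64 means second inversion — the fifth is in the bass.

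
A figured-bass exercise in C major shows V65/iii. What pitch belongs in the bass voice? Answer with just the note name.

D#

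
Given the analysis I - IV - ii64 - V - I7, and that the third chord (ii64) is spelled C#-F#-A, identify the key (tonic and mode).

E major

The chord F#m/C# is a minor triad rooted on F#; its label is ii64.
If F# is scale degree 2 and the mode makes that degree carry a minor triad, the tonic is E and the mode is major.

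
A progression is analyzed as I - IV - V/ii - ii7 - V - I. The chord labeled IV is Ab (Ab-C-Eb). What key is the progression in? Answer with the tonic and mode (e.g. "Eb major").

The anchor chord is a major triad on Ab, labeled IV.
IV on Ab implies Ab is the subdominant; that puts the tonic at Eb, and the uppercase numeral fits major mode.

Eb major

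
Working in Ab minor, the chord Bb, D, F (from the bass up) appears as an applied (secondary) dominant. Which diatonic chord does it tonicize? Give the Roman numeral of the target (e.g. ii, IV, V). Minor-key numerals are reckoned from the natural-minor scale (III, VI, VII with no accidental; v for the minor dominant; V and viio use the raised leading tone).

V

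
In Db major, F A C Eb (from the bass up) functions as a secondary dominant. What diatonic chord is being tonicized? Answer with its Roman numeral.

vi

The chord is a dominant seventh chord on F.
A dominant resolves down a perfect fifth: F → Bb. In Db major, Bb is scale degree 6, i.e. vi.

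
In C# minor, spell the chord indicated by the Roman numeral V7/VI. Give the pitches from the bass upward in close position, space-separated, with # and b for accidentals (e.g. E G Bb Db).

V7/VI is a secondary dominant — the dominant seventh of VI. VI in C# minor is A, so the applied chord's root is E, a perfect fifth above.
Building a dominant seventh chord on E gives E-G#-B-D.

E G# B D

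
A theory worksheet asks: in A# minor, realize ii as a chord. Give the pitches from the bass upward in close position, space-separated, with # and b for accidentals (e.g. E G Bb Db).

ii is the minor supertonic, borrowed from the parallel major (the Dorian ii). In A# minor that root is B#.
So the chord is B#-D#-F##, a minor triad.

B# D# F##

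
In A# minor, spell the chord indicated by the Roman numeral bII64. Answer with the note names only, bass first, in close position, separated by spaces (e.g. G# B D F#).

bII64 is the Neapolitan chord — a major triad on the lowered second degree. In A# minor that root is B.
So the chord is B-D#-F#.
The figured bass 64 indicates second inversion, placing the fifth (F#) in the bass: F#-B-D#.

F# B D#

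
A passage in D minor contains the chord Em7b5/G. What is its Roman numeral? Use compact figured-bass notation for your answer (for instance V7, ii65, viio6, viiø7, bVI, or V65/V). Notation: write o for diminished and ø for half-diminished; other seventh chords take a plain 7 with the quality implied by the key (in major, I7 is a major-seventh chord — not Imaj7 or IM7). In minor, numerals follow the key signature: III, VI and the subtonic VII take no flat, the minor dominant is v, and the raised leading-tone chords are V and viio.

iiø65

Stacked in thirds the chord is E-G-Bb-D: a half-diminished seventh chord on E.
E is scale degree 2 in D minor, and a half-diminished seventh chord on that degree is written iiø7.
With G in the bass the chord is in first inversion, so the figured bass is 65.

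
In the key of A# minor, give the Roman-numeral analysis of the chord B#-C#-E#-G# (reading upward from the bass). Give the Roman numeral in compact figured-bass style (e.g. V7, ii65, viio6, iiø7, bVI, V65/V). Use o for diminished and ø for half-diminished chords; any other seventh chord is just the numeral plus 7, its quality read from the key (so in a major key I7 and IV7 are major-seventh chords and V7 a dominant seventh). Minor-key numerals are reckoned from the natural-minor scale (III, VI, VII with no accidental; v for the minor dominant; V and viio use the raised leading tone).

III42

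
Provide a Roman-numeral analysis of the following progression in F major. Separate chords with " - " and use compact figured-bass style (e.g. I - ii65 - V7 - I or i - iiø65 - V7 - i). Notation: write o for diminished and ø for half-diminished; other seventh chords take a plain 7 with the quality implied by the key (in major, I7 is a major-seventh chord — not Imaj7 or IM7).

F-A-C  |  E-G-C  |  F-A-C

F-A-C has root F, degree 1 in F major, so I.
E-G-C: root C is the dominant; major triad there is V6.
F-A-C: major triad on F = scale degree 1 → I.

I - V6 - I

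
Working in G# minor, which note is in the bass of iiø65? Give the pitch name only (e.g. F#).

iiø in G# minor has root A#; the chord is A#-C#-E-G#.
The figure 65 means first inversion — the third is in the bass.

C#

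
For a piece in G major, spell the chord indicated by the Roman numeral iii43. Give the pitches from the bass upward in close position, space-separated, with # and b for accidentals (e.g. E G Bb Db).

In G major, the third degree is B, and the diatonic chord built there is a minor seventh chord.
That chord is spelled B-D-F#-A.
With the 43 figure the chord is in second inversion; from the bass F# upward in close position it reads F#-A-B-D.

F# A B D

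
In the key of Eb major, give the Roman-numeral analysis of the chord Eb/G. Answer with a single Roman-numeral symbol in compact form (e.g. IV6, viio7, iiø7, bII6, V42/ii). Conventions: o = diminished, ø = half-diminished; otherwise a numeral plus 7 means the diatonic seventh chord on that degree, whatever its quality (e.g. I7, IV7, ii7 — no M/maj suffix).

Stacked in thirds the chord is Eb-G-Bb: a major triad on Eb.
In Eb major, Eb is the tonic; the diatonic major triad there is I.
With G in the bass the chord is in first inversion, so the figured bass is 6.

I6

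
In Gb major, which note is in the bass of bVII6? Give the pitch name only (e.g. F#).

Ab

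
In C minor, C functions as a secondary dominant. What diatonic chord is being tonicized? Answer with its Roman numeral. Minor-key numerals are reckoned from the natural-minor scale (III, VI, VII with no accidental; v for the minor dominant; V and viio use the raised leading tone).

iv

The chord is a major triad on C.
A dominant resolves down a perfect fifth: C → F. In C minor, F is scale degree 4, i.e. iv.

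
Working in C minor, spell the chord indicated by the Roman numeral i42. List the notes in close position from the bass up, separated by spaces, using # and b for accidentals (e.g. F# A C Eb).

The numeral's case and figure indicate a minor seventh chord. In C minor its root, the tonic, is C.
That chord is spelled C-Eb-G-Bb.
The figured bass 42 indicates third inversion, placing the seventh (Bb) in the bass: Bb-C-Eb-G.

Bb C Eb G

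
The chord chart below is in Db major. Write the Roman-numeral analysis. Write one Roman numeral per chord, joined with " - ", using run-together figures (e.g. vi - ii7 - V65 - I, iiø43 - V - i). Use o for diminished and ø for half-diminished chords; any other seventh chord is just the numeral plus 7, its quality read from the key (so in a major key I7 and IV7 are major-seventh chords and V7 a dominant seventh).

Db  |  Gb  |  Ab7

Db: major triad on Db = scale degree 1 → I.
Gb has root Gb, degree 4 in Db major, so IV.
Ab7: root Ab is the dominant; dominant seventh chord there is V7.

I - IV - V7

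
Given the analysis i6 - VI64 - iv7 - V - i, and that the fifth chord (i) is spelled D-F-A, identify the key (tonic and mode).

D minor

The chord Dm is a minor triad rooted on D; its label is i.
If D is scale degree 1 and the mode makes that degree carry a minor triad, the tonic is D and the mode is minor.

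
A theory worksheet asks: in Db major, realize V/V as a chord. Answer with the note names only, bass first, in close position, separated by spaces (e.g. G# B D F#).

V/V is a secondary dominant — the dominant triad of V. V in Db major is Ab, so the applied chord's root is Eb, a perfect fifth above.
Building a major triad on Eb gives Eb-G-Bb.

Eb G Bb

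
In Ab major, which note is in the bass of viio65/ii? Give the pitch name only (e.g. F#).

The applied chord viio65/ii is rooted on A: A-C-Eb-Gb.
The figure 65 means first inversion — the third is in the bass.

C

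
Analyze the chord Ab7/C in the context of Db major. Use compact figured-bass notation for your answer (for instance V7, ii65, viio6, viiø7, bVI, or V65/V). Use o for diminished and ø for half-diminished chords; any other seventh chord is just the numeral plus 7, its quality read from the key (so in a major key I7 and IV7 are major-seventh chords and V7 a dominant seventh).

Stacked in thirds the chord is Ab-C-Eb-Gb: a dominant seventh chord on Ab.
Ab is scale degree 5 in Db major, and a dominant seventh chord on that degree is written V7.
With C in the bass the chord is in first inversion, so the figured bass is 65.

V65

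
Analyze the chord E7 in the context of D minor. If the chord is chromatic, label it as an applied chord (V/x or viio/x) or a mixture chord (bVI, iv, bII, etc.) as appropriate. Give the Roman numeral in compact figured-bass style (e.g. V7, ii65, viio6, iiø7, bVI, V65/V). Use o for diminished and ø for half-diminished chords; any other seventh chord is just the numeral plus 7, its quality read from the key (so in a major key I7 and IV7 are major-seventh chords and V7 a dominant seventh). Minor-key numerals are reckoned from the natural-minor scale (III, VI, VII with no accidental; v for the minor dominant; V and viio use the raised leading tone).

The pitches E-G#-B-D form a dominant seventh chord rooted on E.
E is not a diatonic chord root with this quality in D minor, but it lies a perfect fifth above A (V), so the chord functions as an applied dominant of V.

V7/V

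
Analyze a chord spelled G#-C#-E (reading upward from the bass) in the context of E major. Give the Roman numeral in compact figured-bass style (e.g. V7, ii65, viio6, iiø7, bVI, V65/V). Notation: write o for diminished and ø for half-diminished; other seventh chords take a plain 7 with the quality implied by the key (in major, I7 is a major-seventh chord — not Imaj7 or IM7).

Stacked in thirds the chord is C#-E-G#: a minor triad on C#.
In E major, C# is the submediant; the diatonic minor triad there is vi.
With G# in the bass the chord is in second inversion, so the figured bass is 64.

vi64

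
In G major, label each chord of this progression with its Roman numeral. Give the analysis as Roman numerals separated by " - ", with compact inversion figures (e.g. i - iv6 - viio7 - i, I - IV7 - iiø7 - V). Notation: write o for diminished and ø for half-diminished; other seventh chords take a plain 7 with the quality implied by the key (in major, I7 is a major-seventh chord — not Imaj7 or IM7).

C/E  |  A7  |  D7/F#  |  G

IV6 - V7/V - V65 - I

C/E: major triad on C = scale degree 4 → IV6.
A7: chromatic; A is V of V, so V7/V.
D7/F#: root D is the dominant; dominant seventh chord there is V65.
G: root G is the tonic; major triad there is I.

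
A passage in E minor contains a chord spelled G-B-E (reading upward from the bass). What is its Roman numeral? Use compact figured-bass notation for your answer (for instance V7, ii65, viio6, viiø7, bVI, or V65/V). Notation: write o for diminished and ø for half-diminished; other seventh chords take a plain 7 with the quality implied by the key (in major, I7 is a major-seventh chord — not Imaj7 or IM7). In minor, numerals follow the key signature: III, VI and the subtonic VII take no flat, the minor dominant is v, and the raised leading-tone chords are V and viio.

Stacked in thirds the chord is E-G-B: a minor triad on E.
E is scale degree 1 in E minor, and a minor triad on that degree is written i.
With G in the bass the chord is in first inversion, so the figured bass is 6.

i6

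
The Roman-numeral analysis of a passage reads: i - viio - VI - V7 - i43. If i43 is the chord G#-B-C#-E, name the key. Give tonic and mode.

C# minor

i43 is given as G#-B-C#-E — a minor seventh chord with root C#.
If C# is scale degree 1 and the mode makes that degree carry a minor seventh chord, the tonic is C# and the mode is minor.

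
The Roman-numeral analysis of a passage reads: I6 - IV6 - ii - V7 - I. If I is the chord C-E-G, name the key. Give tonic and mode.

I is given as C-E-G — a major triad with root C.
If C is scale degree 1 and the mode makes that degree carry a major triad, the tonic is C and the mode is major.

C major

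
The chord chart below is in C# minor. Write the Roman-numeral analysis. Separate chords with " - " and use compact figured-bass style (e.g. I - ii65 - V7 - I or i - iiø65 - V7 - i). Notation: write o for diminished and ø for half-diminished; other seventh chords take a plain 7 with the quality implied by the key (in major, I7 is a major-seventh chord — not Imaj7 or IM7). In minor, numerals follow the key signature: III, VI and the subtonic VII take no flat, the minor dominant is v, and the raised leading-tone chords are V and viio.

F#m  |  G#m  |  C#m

F#m: minor triad on F# = scale degree 4 → iv.
G#m: root G# is the dominant; minor triad there is v.
C#m: root C# is the tonic; minor triad there is i.

iv - v - i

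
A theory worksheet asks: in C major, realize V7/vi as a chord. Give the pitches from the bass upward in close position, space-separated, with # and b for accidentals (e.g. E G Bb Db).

E G# B D

The slash means an applied dominant: we want the dominant of vi. In C major, vi is A minor, and its dominant is built on E.
Building a dominant seventh chord on E gives E-G#-B-D.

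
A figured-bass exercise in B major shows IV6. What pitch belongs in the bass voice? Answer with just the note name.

G#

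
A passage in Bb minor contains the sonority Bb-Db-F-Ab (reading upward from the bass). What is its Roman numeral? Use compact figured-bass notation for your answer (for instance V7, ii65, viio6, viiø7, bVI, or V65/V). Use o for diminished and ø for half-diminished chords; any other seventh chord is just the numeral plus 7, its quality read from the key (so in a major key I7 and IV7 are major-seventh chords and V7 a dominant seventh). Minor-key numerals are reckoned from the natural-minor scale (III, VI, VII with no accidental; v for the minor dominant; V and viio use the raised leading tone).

The pitches Bb-Db-F-Ab form a minor seventh chord rooted on Bb.
Bb is scale degree 1 in Bb minor, and a minor seventh chord on that degree is written i7.

i7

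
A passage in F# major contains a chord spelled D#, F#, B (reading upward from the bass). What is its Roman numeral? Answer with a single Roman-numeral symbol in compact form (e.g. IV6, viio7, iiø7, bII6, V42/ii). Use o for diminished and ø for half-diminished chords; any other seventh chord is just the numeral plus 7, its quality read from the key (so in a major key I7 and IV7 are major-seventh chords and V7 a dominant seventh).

IV6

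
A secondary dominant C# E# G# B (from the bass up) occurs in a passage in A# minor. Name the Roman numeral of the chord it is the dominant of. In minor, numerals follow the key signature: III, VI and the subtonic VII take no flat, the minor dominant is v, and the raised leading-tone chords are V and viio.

VI

The chord is a dominant seventh chord on C#.
A dominant resolves down a perfect fifth: C# → F#. In A# minor, F# is scale degree 6, i.e. VI.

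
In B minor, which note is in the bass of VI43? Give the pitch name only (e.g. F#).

VI in B minor has root G; the chord is G-B-D-F#.
The figure 43 means second inversion — the fifth is in the bass.

D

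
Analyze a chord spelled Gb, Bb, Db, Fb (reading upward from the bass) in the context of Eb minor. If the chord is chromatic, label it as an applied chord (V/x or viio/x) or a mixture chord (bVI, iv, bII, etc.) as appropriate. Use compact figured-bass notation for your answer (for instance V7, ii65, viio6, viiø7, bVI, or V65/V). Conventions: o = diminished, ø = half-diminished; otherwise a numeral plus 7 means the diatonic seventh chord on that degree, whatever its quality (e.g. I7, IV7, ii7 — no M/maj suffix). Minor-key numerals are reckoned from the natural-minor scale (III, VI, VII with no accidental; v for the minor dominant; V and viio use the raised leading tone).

The pitches Gb-Bb-Db-Fb form a dominant seventh chord rooted on Gb.
Gb is not a diatonic chord root with this quality in Eb minor, but it lies a perfect fifth above Cb (VI), so the chord functions as an applied dominant of VI.

V7/VI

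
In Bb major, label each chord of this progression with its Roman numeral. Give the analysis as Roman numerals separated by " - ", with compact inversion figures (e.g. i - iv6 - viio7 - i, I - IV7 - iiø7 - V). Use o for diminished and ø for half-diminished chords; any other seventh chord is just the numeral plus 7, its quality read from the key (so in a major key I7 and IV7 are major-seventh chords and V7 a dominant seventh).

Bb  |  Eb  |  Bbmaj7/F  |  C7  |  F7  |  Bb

Bb: major triad on Bb = scale degree 1 → I.
Eb: major triad on Eb = scale degree 4 → IV.
Bbmaj7/F: major seventh chord on Bb = scale degree 1 → I43.
C7 is the secondary dominant of V (dominant seventh chord on C): V7/V.
F7: dominant seventh chord on F = scale degree 5 → V7.
Bb: major triad on Bb = scale degree 1 → I.

I - IV - I43 - V7/V - V7 - I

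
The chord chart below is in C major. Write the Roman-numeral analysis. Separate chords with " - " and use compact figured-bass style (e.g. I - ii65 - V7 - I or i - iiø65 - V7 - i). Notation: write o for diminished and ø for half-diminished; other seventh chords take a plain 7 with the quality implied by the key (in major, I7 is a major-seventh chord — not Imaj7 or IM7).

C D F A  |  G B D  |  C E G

ii42 - V - I

C-D-F-A has root D, degree 2 in C major, so ii42.
G-B-D: major triad on G = scale degree 5 → V.
C-E-G: major triad on C = scale degree 1 → I.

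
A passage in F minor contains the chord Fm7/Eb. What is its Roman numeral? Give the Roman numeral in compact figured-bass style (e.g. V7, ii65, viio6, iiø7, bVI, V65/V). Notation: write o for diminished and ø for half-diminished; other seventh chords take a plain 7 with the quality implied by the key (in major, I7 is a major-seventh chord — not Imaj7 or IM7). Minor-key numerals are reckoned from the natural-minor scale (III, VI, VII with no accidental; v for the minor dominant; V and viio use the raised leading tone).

Stacked in thirds the chord is F-Ab-C-Eb: a minor seventh chord on F.
In F minor, F is the tonic; the diatonic minor seventh chord there is i7.
With Eb in the bass the chord is in third inversion, so the figured bass is 42.

i42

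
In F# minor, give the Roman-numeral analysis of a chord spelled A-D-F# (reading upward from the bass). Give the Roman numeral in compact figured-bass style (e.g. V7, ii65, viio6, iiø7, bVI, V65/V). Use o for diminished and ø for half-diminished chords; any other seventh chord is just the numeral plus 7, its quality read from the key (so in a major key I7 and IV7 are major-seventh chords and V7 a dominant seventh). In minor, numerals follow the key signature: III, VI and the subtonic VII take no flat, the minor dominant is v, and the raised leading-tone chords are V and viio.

Stacked in thirds the chord is D-F#-A: a major triad on D.
D is scale degree 6 in F# minor, and a major triad on that degree is written VI.
With A in the bass the chord is in second inversion, so the figured bass is 64.

VI64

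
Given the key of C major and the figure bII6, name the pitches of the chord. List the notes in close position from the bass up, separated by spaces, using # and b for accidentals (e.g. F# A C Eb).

bII6 is the Neapolitan sixth — a major triad on the lowered second degree, here in its customary first inversion. In C major that root is Db.
So the chord is Db-F-Ab, a major triad.
With the 6 figure the chord is in first inversion; from the bass F upward in close position it reads F-Ab-Db.

F Ab Db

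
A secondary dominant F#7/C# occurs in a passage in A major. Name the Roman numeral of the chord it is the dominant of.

ii

The chord is a dominant seventh chord on F#.
A dominant resolves down a perfect fifth: F# → B. In A major, B is scale degree 2, i.e. ii.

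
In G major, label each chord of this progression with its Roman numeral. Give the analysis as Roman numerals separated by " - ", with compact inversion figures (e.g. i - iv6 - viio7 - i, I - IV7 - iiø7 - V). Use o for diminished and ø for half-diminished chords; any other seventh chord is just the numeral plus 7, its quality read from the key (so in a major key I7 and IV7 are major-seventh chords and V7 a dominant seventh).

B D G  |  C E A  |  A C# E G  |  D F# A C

I6 - ii6 - V7/V - V7

B-D-G: root G is the tonic; major triad there is I6.
C-E-A: root A is the supertonic; minor triad there is ii6.
A-C#-E-G: a dominant seventh chord on A, the applied dominant of V → V7/V.
D-F#-A-C has root D, degree 5 in G major, so V7.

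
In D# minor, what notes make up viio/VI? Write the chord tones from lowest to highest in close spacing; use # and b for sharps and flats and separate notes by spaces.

viio/VI is a secondary leading-tone chord. The target VI is B in D# minor; the applied chord is rooted a semitone below, on A#.
Building a diminished triad on A# gives A#-C#-E.

A# C# E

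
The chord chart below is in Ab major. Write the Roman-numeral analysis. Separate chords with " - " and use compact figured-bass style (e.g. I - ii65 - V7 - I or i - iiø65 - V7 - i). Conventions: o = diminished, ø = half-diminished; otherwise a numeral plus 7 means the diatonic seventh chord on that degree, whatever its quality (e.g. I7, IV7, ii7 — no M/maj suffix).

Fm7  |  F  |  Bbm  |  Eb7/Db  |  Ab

Fm7: root F is the submediant; minor seventh chord there is vi7.
F: chromatic; F is V of ii, so V/ii.
Bbm: minor triad on Bb = scale degree 2 → ii.
Eb7/Db: dominant seventh chord on Eb = scale degree 5 → V42.
Ab: major triad on Ab = scale degree 1 → I.

vi7 - V/ii - ii - V42 - I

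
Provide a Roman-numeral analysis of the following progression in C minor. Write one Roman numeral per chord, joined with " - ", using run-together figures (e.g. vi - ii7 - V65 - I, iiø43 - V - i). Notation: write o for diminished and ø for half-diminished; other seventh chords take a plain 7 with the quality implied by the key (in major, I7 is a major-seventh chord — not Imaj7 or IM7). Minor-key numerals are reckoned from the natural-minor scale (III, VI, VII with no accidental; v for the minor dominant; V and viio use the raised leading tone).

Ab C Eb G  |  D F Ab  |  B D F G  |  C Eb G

VI7 - iio - V65 - i

Ab-C-Eb-G: root Ab is the submediant; major seventh chord there is VI7.
D-F-Ab: root D is the supertonic; diminished triad there is iio.
B-D-F-G: dominant seventh chord on G = scale degree 5 → V65.
C-Eb-G: root C is the tonic; minor triad there is i.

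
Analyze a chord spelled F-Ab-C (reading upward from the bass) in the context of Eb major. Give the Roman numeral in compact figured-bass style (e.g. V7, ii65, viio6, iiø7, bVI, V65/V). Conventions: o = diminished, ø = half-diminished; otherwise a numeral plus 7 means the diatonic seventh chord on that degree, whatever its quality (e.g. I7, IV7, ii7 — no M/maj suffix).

ii

The pitches F-Ab-C form a minor triad rooted on F.
F is scale degree 2 in Eb major, and a minor triad on that degree is written ii.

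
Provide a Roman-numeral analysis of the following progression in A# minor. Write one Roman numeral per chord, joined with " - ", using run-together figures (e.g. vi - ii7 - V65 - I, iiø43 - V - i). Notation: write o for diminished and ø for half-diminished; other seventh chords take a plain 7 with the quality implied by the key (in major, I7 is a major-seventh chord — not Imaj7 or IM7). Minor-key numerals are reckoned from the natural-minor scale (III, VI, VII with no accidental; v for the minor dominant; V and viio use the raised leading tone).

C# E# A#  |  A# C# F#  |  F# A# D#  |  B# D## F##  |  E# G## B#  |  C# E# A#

i6 - VI6 - iv6 - V/V - V - i6

C#-E#-A#: minor triad on A# = scale degree 1 → i6.
A#-C#-F# has root F#, degree 6 in A# minor, so VI6.
F#-A#-D#: minor triad on D# = scale degree 4 → iv6.
B#-D##-F## is the secondary dominant of V (major triad on B#): V/V.
E#-G##-B# has root E#, degree 5 in A# minor, so V.
C#-E#-A#: minor triad on A# = scale degree 1 → i6.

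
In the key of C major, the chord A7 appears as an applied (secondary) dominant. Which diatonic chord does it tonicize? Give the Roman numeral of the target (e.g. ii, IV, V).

ii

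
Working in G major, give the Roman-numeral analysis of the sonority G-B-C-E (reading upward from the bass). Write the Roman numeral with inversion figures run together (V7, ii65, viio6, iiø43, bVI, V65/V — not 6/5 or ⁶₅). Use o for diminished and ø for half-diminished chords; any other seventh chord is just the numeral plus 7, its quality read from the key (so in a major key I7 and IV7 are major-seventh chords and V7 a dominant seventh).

IV43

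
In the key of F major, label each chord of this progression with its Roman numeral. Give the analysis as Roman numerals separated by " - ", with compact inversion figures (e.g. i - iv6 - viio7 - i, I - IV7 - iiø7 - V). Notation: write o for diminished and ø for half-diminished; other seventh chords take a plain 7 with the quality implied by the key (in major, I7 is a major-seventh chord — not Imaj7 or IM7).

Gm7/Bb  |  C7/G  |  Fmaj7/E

Gm7/Bb has root G, degree 2 in F major, so ii65.
C7/G: root C is the dominant; dominant seventh chord there is V43.
Fmaj7/E: major seventh chord on F = scale degree 1 → I42.

ii65 - V43 - I42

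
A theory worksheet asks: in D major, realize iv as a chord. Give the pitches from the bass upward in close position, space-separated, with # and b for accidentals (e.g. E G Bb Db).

iv is the minor subdominant, borrowed from the parallel minor. In D major that root is G.
So the chord is G-Bb-D, a minor triad.

G Bb D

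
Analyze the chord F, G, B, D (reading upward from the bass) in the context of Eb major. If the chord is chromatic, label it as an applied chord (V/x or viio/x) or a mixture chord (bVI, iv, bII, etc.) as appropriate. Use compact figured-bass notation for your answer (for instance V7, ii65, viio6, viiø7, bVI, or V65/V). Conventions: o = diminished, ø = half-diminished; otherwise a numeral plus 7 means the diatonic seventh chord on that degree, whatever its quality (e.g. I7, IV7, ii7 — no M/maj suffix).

V42/vi

Stacked in thirds the chord is G-B-D-F: a dominant seventh chord on G.
G is not a diatonic chord root with this quality in Eb major, but it lies a perfect fifth above C (vi), so the chord functions as an applied dominant of vi.
With F in the bass the chord is in third inversion, so the figured bass is 42.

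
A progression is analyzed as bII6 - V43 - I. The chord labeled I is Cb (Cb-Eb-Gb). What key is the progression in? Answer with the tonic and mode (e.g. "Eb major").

I is given as Cb-Eb-Gb — a major triad with root Cb.
If Cb is scale degree 1 and the mode makes that degree carry a major triad, the tonic is Cb and the mode is major.

Cb major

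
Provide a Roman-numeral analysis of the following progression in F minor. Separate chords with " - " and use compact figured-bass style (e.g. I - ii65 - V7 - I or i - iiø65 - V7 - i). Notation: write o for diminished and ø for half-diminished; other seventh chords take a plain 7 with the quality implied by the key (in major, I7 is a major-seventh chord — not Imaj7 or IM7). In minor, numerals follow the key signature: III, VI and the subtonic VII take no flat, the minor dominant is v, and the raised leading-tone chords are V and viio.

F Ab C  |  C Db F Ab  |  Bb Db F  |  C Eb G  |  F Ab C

F-Ab-C: root F is the tonic; minor triad there is i.
C-Db-F-Ab: root Db is the submediant; major seventh chord there is VI42.
Bb-Db-F has root Bb, degree 4 in F minor, so iv.
C-Eb-G: root C is the dominant; minor triad there is v.
F-Ab-C: minor triad on F = scale degree 1 → i.

i - VI42 - iv - v - i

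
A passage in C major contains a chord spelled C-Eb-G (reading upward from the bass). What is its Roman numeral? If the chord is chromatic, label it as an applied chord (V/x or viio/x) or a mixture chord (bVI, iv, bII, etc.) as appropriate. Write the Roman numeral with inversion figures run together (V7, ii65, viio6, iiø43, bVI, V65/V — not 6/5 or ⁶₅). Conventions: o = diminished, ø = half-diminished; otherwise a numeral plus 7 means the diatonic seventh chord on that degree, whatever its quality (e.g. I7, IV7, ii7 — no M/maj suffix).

i

The pitches C-Eb-G form a minor triad rooted on C.
C is the first degree of C major. This is the minor tonic, borrowed from the parallel minor.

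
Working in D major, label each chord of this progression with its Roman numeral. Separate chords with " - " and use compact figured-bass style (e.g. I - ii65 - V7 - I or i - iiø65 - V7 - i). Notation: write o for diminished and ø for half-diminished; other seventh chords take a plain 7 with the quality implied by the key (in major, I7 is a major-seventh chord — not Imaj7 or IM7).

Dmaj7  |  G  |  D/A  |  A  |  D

I7 - IV - I64 - V - I

Dmaj7: root D is the tonic; major seventh chord there is I7.
G: major triad on G = scale degree 4 → IV.
D/A has root D, degree 1 in D major, so I64.
A: root A is the dominant; major triad there is V.
D: major triad on D = scale degree 1 → I.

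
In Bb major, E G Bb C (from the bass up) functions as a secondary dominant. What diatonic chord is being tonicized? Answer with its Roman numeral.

V

The chord is a dominant seventh chord on C.
A dominant resolves down a perfect fifth: C → F. In Bb major, F is scale degree 5, i.e. V.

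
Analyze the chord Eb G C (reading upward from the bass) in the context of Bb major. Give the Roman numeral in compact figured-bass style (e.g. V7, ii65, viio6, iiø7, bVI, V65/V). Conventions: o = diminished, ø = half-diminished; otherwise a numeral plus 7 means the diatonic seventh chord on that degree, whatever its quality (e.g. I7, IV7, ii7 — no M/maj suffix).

ii6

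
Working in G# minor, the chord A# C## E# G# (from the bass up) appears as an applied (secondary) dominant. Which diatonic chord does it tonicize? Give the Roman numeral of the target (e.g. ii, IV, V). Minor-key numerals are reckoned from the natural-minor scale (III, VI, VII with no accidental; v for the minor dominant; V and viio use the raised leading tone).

V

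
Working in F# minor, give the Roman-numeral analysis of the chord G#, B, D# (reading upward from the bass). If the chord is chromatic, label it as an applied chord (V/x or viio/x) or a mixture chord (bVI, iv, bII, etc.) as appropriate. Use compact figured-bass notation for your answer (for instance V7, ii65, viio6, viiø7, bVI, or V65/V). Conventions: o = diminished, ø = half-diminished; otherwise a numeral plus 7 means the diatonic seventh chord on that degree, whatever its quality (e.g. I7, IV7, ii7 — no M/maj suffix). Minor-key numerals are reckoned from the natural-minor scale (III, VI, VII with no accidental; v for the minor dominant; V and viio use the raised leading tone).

The pitches G#-B-D# form a minor triad rooted on G#.
G# is the second degree of F# minor. This is the minor supertonic, borrowed from the parallel major (the Dorian ii).

ii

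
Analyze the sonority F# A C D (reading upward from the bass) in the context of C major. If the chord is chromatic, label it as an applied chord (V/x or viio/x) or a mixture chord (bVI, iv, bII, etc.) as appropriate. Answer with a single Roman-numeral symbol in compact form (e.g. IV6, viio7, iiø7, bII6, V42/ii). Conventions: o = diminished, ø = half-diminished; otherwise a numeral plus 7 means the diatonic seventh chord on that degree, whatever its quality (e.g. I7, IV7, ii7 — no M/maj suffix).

Stacked in thirds the chord is D-F#-A-C: a dominant seventh chord on D.
D is not a diatonic chord root with this quality in C major, but it lies a perfect fifth above G (V), so the chord functions as an applied dominant of V.
With F# in the bass the chord is in first inversion, so the figured bass is 65.

V65/V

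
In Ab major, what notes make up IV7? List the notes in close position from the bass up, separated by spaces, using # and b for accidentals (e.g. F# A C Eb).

In Ab major, scale degree 4 is Db, and the diatonic chord built there is a major seventh chord.
Stacking thirds from Db gives Db-F-Ab-C.

Db F Ab C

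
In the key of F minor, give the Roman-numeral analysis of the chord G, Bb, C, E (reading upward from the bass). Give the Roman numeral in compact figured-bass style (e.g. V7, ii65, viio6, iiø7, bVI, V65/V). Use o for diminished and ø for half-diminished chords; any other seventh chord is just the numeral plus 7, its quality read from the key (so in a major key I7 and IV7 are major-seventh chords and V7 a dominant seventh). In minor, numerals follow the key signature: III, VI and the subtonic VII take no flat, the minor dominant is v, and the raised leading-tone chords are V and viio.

V43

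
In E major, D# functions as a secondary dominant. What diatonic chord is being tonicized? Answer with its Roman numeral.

iii

The chord is a major triad on D#.
A dominant resolves down a perfect fifth: D# → G#. In E major, G# is scale degree 3, i.e. iii.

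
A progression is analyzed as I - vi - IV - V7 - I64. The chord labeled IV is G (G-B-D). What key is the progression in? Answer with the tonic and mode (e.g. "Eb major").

D major

The chord G is a major triad rooted on G; its label is IV.
IV on G implies G is the subdominant; that puts the tonic at D, and the uppercase numeral fits major mode.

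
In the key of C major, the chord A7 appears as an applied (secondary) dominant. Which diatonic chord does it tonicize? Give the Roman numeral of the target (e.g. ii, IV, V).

The chord is a dominant seventh chord on A.
A dominant resolves down a perfect fifth: A → D. In C major, D is scale degree 2, i.e. ii.

ii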